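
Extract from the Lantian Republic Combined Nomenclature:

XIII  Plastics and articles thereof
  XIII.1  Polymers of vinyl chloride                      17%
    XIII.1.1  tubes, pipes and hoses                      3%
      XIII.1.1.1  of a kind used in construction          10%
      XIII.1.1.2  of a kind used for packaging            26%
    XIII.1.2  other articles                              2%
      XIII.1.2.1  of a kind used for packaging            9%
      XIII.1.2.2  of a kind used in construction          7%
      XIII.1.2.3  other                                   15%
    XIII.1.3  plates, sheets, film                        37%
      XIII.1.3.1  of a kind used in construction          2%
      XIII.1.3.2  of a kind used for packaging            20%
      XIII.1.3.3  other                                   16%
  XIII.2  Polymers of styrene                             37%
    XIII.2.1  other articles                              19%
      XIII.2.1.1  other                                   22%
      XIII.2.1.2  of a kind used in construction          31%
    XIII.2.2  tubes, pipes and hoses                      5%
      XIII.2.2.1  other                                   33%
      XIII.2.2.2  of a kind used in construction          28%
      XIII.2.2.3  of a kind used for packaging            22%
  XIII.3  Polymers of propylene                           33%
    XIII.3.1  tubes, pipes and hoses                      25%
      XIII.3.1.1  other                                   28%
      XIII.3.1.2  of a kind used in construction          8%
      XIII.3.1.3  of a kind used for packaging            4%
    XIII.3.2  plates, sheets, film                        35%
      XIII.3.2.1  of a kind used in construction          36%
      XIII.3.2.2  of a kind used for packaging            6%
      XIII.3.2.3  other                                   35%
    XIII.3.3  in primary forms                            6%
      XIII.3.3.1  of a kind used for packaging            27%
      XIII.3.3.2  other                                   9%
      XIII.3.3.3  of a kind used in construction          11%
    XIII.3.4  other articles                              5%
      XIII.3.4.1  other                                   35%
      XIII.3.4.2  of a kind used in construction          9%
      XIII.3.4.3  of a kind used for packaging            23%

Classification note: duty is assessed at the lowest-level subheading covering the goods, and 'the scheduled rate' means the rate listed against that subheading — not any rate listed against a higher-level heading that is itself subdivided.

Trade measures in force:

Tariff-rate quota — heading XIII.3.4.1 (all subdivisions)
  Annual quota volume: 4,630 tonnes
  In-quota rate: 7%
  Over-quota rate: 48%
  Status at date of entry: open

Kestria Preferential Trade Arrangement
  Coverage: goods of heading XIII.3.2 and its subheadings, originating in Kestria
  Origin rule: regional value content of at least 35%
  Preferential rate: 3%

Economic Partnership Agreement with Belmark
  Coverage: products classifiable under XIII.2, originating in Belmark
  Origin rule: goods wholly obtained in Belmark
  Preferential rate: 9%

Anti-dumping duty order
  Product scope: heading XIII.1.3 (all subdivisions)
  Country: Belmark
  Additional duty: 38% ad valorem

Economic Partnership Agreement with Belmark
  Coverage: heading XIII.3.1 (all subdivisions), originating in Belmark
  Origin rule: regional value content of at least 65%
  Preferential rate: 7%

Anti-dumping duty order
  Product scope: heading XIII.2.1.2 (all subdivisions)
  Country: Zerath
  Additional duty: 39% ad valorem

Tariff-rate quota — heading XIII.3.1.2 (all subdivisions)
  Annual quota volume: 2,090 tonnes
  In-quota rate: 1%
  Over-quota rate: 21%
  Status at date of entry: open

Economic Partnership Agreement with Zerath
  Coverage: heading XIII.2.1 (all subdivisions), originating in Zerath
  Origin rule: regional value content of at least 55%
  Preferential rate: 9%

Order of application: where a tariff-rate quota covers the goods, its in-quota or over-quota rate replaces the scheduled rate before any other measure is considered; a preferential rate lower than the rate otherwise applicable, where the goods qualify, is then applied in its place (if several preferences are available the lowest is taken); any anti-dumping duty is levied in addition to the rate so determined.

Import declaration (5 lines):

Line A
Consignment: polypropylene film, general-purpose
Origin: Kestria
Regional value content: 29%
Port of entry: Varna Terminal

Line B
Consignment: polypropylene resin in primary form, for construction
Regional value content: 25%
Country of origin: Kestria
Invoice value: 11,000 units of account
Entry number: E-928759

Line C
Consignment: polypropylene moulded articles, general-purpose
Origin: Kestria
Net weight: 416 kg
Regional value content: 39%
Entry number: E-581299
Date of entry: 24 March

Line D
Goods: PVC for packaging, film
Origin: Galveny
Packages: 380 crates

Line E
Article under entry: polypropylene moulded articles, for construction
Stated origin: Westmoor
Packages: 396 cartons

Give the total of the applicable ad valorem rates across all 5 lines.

82%

Line A: polypropylene → XIII.3; film → XIII.3.2; general-purpose → XIII.3.2.3. Scheduled 35%. Kestria agreement on XIII.3.2: RVC < 35%. → 35%.
Line B: polypropylene → XIII.3; resin in primary form → XIII.3.3; for construction → XIII.3.3.3. Scheduled 11%. Kestria agreement on XIII.3.2: XIII.3.3.3 not covered. → 11%.
Line C: polypropylene → XIII.3; moulded articles → XIII.3.4; general-purpose → XIII.3.4.1. Scheduled 35%. quota on XIII.3.4.1 open → in-quota 7%; Kestria agreement on XIII.3.2: XIII.3.4.1 not covered. → 7%.
Line D: PVC → XIII.1; film → XIII.1.3; for packaging → XIII.1.3.2. Scheduled 20%. No special measure applies. → 20%.
Line E: polypropylene → XIII.3; moulded articles → XIII.3.4; for construction → XIII.3.4.2. Scheduled 9%. No special measure applies. → 9%.
Sum: 35% + 11% + 7% + 20% + 9% = 82%.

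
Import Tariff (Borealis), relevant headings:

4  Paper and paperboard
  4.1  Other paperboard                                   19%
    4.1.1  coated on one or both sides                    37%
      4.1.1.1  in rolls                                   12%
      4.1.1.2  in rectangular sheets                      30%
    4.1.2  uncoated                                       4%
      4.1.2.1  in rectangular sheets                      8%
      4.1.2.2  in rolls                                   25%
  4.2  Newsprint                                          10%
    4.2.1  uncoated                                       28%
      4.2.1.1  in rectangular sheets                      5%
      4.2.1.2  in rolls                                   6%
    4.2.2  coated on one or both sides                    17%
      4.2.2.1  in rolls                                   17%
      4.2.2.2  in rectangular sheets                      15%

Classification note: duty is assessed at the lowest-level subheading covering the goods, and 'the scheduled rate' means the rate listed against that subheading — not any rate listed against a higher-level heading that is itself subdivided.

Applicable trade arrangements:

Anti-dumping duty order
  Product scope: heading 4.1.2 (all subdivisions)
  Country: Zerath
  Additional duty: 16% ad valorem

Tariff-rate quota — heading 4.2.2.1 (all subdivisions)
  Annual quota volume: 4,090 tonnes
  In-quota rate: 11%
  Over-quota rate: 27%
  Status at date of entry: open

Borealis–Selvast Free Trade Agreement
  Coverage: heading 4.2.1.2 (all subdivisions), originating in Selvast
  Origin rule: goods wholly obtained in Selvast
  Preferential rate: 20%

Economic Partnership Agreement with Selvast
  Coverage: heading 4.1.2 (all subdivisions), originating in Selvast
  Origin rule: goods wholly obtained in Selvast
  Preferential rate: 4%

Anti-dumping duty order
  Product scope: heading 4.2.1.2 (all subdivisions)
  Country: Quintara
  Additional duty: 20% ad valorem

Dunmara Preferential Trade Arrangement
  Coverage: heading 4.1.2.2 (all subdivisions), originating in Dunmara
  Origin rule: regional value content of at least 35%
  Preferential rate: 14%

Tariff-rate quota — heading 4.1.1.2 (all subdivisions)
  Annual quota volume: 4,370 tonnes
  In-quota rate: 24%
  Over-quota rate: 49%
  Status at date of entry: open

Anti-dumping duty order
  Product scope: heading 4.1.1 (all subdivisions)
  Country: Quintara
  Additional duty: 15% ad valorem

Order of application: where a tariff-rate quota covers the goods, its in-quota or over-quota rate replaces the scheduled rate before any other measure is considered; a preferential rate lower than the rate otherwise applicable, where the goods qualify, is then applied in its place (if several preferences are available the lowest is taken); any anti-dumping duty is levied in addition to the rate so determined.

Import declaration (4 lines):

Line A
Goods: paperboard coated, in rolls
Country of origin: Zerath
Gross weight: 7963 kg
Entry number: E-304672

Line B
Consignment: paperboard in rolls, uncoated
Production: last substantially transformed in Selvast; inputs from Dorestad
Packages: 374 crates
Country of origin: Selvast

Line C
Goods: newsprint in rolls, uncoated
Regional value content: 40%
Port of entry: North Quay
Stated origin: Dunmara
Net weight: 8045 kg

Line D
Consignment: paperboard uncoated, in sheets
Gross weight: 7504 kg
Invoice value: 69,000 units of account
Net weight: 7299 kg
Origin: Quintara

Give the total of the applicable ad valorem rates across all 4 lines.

Line A: paperboard → 4.1; coated → 4.1.1; in rolls → 4.1.1.1. Scheduled 12%. No special measure applies. → 12%.
Line B: paperboard → 4.1; uncoated → 4.1.2; in rolls → 4.1.2.2. Scheduled 25%. Selvast agreement on 4.2.1.2: 4.1.2.2 not covered; Selvast agreement on 4.1.2: not wholly obtained. → 25%.
Line C: newsprint → 4.2; uncoated → 4.2.1; in rolls → 4.2.1.2. Scheduled 6%. Dunmara agreement on 4.1.2.2: 4.2.1.2 not covered. → 6%.
Line D: paperboard → 4.1; uncoated → 4.1.2; in sheets → 4.1.2.1. Scheduled 8%. No special measure applies. → 8%.
Sum: 12% + 25% + 6% + 8% = 51%.

51%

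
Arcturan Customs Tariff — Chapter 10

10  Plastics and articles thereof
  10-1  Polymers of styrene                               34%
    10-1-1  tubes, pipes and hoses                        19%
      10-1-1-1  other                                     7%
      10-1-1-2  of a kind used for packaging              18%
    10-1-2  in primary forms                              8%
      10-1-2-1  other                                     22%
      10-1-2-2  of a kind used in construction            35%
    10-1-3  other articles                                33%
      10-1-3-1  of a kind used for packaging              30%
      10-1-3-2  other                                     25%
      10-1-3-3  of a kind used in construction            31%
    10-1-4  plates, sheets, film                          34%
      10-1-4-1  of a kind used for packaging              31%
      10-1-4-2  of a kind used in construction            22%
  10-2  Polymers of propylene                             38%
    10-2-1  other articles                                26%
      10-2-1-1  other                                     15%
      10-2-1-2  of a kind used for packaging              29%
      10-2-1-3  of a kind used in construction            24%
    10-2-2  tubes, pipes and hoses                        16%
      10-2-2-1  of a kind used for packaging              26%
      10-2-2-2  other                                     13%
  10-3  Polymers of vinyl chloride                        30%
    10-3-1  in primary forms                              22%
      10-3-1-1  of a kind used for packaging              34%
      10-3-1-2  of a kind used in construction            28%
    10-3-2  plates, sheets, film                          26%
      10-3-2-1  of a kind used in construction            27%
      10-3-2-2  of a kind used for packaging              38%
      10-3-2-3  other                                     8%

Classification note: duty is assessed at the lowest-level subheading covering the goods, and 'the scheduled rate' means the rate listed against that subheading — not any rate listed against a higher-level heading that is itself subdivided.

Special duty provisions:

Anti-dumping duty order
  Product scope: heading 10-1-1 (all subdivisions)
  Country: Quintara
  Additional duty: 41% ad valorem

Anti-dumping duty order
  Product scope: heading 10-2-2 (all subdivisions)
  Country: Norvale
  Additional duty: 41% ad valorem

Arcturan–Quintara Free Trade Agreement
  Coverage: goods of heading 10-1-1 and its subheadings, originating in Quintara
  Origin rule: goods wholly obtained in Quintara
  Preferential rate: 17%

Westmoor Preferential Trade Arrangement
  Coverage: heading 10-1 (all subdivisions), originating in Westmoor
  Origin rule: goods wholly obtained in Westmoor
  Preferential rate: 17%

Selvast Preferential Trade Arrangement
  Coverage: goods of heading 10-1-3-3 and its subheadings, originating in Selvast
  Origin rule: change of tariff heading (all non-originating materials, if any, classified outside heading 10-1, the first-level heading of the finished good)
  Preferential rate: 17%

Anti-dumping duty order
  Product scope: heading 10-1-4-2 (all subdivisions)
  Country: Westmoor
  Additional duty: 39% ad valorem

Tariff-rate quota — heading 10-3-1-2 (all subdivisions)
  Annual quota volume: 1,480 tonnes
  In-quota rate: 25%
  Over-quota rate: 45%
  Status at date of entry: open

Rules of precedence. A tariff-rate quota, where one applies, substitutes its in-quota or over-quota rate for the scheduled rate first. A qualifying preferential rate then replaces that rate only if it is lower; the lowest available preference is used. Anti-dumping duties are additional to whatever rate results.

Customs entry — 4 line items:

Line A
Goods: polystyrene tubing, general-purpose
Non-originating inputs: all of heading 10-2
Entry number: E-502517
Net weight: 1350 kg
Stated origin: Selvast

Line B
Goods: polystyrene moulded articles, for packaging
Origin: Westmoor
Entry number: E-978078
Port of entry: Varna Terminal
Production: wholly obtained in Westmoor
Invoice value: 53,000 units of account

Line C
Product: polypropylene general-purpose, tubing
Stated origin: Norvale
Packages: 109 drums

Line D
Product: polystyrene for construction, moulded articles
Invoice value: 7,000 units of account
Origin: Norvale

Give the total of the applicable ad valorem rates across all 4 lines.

109%

Line A: polystyrene → 10-1; tubing → 10-1-1; general-purpose → 10-1-1-1. Scheduled 7%. Selvast agreement on 10-1-3-3: 10-1-1-1 not covered. → 7%.
Line B: polystyrene → 10-1; moulded articles → 10-1-3; for packaging → 10-1-3-1. Scheduled 30%. Westmoor agreement on 10-1: wholly obtained → 17% available; preferential 17%. → 17%.
Line C: polypropylene → 10-2; tubing → 10-2-2; general-purpose → 10-2-2-2. Scheduled 13%. anti-dumping (Norvale, 10-2-2): +41%; total 13% + 41% = 54%. → 54%.
Line D: polystyrene → 10-1; moulded articles → 10-1-3; for construction → 10-1-3-3. Scheduled 31%. No special measure applies. → 31%.
Sum: 7% + 17% + 54% + 31% = 109%.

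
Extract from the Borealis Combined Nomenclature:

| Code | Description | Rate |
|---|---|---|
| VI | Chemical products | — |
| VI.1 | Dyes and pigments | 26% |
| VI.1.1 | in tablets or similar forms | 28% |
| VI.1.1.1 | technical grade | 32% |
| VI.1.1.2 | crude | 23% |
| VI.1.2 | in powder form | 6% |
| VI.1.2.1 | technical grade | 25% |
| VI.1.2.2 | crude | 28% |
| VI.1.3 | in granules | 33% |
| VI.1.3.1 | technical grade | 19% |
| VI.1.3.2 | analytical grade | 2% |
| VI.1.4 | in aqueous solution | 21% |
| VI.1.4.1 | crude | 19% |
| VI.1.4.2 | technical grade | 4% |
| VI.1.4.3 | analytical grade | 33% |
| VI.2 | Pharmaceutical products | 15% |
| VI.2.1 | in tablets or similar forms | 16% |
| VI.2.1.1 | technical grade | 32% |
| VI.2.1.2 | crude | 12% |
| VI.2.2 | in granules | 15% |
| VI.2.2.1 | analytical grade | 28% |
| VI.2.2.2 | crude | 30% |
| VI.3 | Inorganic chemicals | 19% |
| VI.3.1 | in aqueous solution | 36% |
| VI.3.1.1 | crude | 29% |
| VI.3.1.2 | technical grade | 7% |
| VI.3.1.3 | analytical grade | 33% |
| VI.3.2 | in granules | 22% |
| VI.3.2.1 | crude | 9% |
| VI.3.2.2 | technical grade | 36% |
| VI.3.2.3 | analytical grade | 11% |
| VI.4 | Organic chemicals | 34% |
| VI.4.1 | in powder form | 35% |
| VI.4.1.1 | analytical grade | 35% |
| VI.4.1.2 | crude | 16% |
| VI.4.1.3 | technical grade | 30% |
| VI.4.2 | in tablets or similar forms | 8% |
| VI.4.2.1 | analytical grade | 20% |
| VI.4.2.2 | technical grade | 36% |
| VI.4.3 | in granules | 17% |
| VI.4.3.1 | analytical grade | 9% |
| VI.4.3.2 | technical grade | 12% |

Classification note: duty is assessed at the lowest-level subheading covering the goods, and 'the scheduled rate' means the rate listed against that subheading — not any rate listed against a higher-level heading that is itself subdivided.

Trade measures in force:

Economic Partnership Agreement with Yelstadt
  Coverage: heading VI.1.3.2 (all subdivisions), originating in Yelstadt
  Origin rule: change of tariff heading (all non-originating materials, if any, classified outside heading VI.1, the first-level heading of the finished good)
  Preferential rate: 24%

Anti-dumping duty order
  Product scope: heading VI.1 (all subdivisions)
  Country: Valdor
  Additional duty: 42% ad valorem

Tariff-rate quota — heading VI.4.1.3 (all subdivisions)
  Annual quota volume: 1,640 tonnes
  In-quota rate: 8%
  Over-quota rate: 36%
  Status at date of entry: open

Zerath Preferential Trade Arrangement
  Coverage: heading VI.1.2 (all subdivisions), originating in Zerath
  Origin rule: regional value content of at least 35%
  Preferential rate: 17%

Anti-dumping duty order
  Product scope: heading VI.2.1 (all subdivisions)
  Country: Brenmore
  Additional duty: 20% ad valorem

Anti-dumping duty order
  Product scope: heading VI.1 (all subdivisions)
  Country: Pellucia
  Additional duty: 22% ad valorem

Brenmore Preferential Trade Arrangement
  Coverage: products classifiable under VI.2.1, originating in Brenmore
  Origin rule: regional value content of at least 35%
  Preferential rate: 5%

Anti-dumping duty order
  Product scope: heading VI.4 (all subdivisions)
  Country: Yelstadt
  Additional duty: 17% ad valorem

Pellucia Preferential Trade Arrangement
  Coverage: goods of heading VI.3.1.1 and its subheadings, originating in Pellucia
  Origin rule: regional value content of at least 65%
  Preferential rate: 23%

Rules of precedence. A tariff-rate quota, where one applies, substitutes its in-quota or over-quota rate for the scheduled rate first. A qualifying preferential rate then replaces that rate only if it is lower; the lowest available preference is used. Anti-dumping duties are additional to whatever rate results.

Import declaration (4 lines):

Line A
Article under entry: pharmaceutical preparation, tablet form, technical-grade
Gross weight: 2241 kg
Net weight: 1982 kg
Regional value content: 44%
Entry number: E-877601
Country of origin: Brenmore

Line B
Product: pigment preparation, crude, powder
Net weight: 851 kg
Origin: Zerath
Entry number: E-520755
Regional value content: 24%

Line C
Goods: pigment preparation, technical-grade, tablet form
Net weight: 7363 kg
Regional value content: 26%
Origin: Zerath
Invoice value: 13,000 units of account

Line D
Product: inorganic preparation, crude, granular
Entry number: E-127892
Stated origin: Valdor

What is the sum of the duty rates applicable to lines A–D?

Line A: pharmaceutical → VI.2; tablet form → VI.2.1; technical-grade → VI.2.1.1. Scheduled 32%. Brenmore agreement on VI.2.1: RVC ≥ 35% → 5% available; preferential 5%; anti-dumping (Brenmore, VI.2.1): +20%; total 5% + 20% = 25%. → 25%.
Line B: pigment → VI.1; powder → VI.1.2; crude → VI.1.2.2. Scheduled 28%. Zerath agreement on VI.1.2: RVC < 35%. → 28%.
Line C: pigment → VI.1; tablet form → VI.1.1; technical-grade → VI.1.1.1. Scheduled 32%. Zerath agreement on VI.1.2: VI.1.1.1 not covered. → 32%.
Line D: inorganic → VI.3; granular → VI.3.2; crude → VI.3.2.1. Scheduled 9%. No special measure applies. → 9%.
Sum: 25% + 28% + 32% + 9% = 94%.

94%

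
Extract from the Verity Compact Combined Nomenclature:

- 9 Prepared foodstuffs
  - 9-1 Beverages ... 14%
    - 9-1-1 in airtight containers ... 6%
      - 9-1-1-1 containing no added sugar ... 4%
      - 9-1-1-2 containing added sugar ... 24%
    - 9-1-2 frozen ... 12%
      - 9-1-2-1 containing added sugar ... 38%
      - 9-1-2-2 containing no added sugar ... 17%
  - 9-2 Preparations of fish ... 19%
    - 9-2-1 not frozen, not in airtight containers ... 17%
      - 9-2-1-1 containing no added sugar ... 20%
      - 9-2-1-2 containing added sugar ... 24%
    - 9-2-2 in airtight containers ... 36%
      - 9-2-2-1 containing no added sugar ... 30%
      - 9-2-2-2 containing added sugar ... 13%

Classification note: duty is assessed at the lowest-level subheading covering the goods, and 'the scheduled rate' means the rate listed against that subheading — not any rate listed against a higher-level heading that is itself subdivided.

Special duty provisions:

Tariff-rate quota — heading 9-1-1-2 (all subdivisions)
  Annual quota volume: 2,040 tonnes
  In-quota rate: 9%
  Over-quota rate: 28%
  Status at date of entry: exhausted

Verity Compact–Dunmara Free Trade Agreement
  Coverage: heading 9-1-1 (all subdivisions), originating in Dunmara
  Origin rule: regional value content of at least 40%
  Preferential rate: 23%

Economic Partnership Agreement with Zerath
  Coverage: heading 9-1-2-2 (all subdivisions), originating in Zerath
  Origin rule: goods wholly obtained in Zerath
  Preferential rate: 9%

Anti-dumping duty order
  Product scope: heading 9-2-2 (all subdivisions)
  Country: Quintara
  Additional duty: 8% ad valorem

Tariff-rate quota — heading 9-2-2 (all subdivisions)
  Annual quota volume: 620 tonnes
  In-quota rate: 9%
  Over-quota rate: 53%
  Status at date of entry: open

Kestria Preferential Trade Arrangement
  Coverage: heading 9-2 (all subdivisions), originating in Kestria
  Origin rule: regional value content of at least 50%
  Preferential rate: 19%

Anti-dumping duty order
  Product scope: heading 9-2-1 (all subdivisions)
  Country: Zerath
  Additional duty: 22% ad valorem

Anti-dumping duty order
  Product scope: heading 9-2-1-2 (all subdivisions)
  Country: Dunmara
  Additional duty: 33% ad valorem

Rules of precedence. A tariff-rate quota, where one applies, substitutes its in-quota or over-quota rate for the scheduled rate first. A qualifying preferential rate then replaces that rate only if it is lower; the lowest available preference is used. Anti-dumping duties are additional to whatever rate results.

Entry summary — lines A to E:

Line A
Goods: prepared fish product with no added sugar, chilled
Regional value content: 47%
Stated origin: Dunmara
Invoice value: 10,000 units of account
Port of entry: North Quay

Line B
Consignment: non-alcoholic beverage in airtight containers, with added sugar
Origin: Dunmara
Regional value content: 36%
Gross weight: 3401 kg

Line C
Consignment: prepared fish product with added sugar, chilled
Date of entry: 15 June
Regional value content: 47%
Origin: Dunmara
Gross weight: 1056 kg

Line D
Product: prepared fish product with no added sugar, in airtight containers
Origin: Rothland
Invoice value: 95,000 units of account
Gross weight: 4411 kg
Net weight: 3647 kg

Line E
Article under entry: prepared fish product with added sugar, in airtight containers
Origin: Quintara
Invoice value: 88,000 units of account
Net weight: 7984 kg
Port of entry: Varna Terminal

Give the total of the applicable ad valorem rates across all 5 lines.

131%

Line A: prepared fish product → 9-2; chilled → 9-2-1; with no added sugar → 9-2-1-1. Scheduled 20%. Dunmara agreement on 9-1-1: 9-2-1-1 not covered. → 20%.
Line B: non-alcoholic beverage → 9-1; in airtight containers → 9-1-1; with added sugar → 9-1-1-2. Scheduled 24%. quota on 9-1-1-2 exhausted → over-quota 28%; Dunmara agreement on 9-1-1: RVC < 40%. → 28%.
Line C: prepared fish product → 9-2; chilled → 9-2-1; with added sugar → 9-2-1-2. Scheduled 24%. Dunmara agreement on 9-1-1: 9-2-1-2 not covered; anti-dumping (Dunmara, 9-2-1-2): +33%; total 24% + 33% = 57%. → 57%.
Line D: prepared fish product → 9-2; in airtight containers → 9-2-2; with no added sugar → 9-2-2-1. Scheduled 30%. quota on 9-2-2 open → in-quota 9%. → 9%.
Line E: prepared fish product → 9-2; in airtight containers → 9-2-2; with added sugar → 9-2-2-2. Scheduled 13%. quota on 9-2-2 open → in-quota 9%; anti-dumping (Quintara, 9-2-2): +8%; total 9% + 8% = 17%. → 17%.
Sum: 20% + 28% + 57% + 9% + 17% = 131%.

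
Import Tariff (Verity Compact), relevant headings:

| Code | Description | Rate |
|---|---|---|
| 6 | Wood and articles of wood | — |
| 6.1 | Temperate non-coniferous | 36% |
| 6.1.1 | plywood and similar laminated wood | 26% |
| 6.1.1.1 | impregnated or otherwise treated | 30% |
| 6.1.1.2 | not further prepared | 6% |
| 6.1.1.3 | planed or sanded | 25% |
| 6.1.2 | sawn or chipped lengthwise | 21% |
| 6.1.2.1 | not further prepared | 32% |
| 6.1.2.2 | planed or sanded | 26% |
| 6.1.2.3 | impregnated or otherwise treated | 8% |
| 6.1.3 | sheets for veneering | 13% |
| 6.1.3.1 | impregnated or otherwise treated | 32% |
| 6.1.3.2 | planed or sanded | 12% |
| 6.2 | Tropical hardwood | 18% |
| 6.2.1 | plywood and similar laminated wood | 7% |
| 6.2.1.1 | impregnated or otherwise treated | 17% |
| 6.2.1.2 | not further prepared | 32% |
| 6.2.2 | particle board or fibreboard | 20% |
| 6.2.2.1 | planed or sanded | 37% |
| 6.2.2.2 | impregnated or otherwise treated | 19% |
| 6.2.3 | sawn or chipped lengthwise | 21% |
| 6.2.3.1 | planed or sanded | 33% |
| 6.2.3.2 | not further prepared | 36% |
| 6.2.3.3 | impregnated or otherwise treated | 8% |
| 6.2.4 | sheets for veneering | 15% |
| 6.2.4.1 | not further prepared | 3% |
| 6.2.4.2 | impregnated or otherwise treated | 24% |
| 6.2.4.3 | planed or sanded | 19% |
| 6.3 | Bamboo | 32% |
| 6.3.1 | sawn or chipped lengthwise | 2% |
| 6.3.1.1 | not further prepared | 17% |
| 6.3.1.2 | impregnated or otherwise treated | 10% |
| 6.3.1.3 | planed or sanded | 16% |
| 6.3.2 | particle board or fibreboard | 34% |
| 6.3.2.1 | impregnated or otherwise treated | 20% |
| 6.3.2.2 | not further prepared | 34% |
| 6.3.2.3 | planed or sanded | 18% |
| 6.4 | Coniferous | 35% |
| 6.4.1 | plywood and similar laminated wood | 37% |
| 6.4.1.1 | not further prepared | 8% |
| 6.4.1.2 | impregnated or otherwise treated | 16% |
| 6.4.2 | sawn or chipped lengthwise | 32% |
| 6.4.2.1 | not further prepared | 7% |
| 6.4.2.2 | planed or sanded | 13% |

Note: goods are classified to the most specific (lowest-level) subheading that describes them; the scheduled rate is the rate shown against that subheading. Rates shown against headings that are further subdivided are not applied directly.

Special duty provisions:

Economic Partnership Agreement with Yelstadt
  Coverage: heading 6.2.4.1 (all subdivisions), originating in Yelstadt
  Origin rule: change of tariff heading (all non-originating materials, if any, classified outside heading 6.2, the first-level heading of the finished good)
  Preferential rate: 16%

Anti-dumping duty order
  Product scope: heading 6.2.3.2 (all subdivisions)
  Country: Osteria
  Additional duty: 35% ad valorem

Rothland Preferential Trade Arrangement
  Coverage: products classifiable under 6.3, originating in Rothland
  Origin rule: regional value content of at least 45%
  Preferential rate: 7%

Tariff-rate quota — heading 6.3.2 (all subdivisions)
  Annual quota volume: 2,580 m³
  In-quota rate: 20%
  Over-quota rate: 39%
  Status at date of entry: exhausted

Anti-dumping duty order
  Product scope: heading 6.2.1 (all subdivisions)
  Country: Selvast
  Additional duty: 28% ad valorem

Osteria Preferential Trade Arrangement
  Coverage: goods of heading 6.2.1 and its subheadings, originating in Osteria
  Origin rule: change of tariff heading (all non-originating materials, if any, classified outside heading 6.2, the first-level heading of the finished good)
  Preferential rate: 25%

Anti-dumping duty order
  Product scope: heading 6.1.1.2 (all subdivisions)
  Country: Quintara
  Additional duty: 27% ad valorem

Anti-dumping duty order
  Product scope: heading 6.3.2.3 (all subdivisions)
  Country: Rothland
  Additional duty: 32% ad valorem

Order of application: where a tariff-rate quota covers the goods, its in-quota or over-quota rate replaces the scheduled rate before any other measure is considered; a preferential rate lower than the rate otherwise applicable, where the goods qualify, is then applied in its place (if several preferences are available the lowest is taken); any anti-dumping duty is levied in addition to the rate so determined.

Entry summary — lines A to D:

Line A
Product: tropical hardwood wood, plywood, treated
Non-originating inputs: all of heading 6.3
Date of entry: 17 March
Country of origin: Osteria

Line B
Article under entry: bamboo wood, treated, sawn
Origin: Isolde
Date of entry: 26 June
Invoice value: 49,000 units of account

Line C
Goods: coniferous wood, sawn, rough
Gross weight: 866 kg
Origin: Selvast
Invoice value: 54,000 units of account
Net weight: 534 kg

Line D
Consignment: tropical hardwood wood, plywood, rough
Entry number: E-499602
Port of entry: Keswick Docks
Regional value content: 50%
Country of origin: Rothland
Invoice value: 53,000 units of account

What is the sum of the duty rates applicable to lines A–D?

66%

Line A: tropical hardwood → 6.2; plywood → 6.2.1; treated → 6.2.1.1. Scheduled 17%. Osteria agreement on 6.2.1: CTH met → 25% available; preference 25% not lower than 17% → no reduction. → 17%.
Line B: bamboo → 6.3; sawn → 6.3.1; treated → 6.3.1.2. Scheduled 10%. No special measure applies. → 10%.
Line C: coniferous → 6.4; sawn → 6.4.2; rough → 6.4.2.1. Scheduled 7%. No special measure applies. → 7%.
Line D: tropical hardwood → 6.2; plywood → 6.2.1; rough → 6.2.1.2. Scheduled 32%. Rothland agreement on 6.3: 6.2.1.2 not covered. → 32%.
Sum: 17% + 10% + 7% + 32% = 66%.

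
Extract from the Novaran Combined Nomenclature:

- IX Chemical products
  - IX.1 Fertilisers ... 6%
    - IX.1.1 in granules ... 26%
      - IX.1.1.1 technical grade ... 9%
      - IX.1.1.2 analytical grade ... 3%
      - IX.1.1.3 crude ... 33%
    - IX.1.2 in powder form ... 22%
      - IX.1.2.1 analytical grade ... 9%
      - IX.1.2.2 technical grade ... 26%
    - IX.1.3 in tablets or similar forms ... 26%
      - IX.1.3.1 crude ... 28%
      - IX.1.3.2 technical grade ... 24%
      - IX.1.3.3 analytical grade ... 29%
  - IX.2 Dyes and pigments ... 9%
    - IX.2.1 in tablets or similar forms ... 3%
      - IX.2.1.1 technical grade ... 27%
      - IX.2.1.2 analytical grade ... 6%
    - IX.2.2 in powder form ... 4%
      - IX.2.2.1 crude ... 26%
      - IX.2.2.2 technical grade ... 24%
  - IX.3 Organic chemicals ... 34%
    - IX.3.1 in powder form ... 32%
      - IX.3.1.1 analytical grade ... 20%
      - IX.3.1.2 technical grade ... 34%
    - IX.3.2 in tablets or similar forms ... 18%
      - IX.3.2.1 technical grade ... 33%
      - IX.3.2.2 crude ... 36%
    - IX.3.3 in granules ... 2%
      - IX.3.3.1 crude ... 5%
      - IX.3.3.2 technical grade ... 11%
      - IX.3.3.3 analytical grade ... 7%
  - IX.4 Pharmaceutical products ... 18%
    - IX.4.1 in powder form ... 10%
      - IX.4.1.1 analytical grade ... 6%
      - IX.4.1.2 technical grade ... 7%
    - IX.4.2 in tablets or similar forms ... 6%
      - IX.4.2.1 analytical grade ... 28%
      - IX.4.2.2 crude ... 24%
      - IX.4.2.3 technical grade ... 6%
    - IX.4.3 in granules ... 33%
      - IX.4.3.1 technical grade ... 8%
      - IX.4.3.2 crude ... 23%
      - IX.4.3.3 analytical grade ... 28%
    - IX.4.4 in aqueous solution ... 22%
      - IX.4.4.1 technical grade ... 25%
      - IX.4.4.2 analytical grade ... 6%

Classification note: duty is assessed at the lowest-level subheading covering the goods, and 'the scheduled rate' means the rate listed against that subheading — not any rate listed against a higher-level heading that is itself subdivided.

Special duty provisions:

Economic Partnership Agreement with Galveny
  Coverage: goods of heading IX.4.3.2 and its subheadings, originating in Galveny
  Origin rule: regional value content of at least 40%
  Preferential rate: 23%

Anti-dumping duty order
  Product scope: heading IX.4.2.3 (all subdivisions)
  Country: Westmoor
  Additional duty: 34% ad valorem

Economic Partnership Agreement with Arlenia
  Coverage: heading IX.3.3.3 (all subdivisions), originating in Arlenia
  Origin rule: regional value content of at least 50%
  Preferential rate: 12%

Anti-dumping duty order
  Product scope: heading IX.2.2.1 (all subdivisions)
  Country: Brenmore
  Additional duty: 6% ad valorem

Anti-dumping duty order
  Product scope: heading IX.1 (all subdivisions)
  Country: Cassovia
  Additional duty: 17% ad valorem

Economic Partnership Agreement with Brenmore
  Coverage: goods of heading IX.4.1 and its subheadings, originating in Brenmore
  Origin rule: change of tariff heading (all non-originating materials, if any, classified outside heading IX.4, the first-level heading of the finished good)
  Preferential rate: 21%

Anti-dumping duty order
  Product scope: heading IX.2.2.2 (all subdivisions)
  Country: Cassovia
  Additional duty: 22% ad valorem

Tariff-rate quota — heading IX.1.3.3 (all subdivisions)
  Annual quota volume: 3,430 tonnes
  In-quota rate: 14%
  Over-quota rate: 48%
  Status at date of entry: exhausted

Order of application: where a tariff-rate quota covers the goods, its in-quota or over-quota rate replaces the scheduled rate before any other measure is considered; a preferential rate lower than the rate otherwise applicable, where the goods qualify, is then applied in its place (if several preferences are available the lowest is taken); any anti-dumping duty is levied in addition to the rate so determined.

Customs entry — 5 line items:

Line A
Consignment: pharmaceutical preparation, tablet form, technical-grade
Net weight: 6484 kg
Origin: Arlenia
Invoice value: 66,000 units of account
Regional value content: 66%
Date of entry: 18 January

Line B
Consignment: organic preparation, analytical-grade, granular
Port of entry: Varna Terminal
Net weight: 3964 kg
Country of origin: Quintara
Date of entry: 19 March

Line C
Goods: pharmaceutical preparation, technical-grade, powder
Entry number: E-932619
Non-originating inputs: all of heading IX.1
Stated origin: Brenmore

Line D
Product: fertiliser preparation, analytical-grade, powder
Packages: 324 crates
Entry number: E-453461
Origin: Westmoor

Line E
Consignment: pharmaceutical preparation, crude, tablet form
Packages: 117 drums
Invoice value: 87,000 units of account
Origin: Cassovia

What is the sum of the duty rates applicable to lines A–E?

53%

Line A: pharmaceutical → IX.4; tablet form → IX.4.2; technical-grade → IX.4.2.3. Scheduled 6%. Arlenia agreement on IX.3.3.3: IX.4.2.3 not covered. → 6%.
Line B: organic → IX.3; granular → IX.3.3; analytical-grade → IX.3.3.3. Scheduled 7%. No special measure applies. → 7%.
Line C: pharmaceutical → IX.4; powder → IX.4.1; technical-grade → IX.4.1.2. Scheduled 7%. Brenmore agreement on IX.4.1: CTH met → 21% available; preference 21% not lower than 7% → no reduction. → 7%.
Line D: fertiliser → IX.1; powder → IX.1.2; analytical-grade → IX.1.2.1. Scheduled 9%. No special measure applies. → 9%.
Line E: pharmaceutical → IX.4; tablet form → IX.4.2; crude → IX.4.2.2. Scheduled 24%. No special measure applies. → 24%.
Sum: 6% + 7% + 7% + 9% + 24% = 53%.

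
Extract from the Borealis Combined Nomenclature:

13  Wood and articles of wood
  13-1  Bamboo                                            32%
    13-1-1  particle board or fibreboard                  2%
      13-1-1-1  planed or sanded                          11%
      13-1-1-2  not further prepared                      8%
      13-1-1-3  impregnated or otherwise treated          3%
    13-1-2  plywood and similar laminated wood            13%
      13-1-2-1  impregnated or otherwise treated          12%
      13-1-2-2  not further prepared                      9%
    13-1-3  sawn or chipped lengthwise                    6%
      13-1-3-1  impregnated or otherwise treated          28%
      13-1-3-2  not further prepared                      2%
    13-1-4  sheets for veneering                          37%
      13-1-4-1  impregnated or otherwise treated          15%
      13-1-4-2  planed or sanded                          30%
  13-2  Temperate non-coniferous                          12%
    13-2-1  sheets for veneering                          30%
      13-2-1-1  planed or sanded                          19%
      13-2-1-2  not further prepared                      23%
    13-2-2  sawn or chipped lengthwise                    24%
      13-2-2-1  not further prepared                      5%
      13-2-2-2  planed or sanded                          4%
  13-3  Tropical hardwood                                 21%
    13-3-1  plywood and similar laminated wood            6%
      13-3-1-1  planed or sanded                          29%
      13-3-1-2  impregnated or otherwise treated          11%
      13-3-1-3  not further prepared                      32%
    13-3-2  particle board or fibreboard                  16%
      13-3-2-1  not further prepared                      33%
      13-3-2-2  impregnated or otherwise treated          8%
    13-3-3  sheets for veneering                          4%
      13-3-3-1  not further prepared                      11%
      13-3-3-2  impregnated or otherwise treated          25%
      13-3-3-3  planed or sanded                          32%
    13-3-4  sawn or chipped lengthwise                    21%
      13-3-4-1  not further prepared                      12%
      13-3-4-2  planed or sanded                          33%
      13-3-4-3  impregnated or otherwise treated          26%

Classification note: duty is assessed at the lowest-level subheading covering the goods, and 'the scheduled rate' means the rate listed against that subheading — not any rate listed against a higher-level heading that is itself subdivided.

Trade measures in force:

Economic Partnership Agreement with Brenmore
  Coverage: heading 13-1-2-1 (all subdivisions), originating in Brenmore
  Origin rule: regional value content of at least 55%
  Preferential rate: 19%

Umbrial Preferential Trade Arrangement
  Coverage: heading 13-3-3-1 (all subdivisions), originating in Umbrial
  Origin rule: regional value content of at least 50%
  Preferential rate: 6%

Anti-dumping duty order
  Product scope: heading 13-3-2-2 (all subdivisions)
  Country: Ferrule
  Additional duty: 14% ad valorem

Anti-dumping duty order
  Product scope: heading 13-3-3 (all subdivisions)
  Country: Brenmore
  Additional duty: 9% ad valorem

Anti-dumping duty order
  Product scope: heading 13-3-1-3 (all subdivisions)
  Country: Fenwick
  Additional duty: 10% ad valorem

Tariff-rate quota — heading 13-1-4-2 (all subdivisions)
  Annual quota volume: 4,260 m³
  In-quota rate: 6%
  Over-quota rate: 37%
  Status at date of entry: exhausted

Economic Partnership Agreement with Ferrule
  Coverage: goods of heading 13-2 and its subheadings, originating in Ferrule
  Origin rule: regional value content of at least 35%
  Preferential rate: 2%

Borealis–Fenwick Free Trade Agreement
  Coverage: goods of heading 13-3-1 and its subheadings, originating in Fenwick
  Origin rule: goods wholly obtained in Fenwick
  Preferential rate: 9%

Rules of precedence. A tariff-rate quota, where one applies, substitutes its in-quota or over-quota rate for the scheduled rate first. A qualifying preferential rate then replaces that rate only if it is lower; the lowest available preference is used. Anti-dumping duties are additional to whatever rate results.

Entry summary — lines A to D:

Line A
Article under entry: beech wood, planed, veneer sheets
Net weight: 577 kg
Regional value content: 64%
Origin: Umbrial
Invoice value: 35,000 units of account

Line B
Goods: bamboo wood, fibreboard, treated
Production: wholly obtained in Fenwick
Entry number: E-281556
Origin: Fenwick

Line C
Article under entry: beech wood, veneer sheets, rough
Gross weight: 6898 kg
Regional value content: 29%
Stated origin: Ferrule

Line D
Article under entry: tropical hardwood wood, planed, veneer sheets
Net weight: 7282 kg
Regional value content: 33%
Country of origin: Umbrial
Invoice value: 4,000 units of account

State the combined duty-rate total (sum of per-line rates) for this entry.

77%

Line A: beech → 13-2; veneer sheets → 13-2-1; planed → 13-2-1-1. Scheduled 19%. Umbrial agreement on 13-3-3-1: 13-2-1-1 not covered. → 19%.
Line B: bamboo → 13-1; fibreboard → 13-1-1; treated → 13-1-1-3. Scheduled 3%. Fenwick agreement on 13-3-1: 13-1-1-3 not covered. → 3%.
Line C: beech → 13-2; veneer sheets → 13-2-1; rough → 13-2-1-2. Scheduled 23%. Ferrule agreement on 13-2: RVC < 35%. → 23%.
Line D: tropical hardwood → 13-3; veneer sheets → 13-3-3; planed → 13-3-3-3. Scheduled 32%. Umbrial agreement on 13-3-3-1: 13-3-3-3 not covered. → 32%.
Sum: 19% + 3% + 23% + 32% = 77%.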